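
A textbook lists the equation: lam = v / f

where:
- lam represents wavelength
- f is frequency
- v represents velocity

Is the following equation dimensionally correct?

Yes

lam (wavelength) has dimensions [L].
f (frequency) has dimensions [T^-1].
v (velocity) has dimensions [L T^-1].

Left side: [L]
Right side: [L]

Both sides have the same dimensions, so the equation is dimensionally consistent.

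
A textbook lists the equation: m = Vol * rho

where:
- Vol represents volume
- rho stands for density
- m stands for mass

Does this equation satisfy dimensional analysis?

Yes

Vol (volume) has dimensions [L^3].
rho (density) has dimensions [L^-3 M].
m (mass) has dimensions [M].

Left side: [M]
Right side: [M]

Both sides have the same dimensions, so the equation is dimensionally consistent.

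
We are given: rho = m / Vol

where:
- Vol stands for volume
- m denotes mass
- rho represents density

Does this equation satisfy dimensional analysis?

Yes

Vol (volume) has dimensions [L^3].
m (mass) has dimensions [M].
rho (density) has dimensions [L^-3 M].

Left side: [L^-3 M]
Right side: [L^-3 M]

Both sides have the same dimensions, so the equation is dimensionally consistent.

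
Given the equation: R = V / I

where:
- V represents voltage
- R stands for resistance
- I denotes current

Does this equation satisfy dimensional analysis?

Yes

V (voltage) has dimensions [I^-1 L^2 M T^-3].
R (resistance) has dimensions [I^-2 L^2 M T^-3].
I (current) has dimensions [I].

Left side: [I^-2 L^2 M T^-3]
Right side: [I^-2 L^2 M T^-3]

Both sides have the same dimensions, so the equation is dimensionally consistent.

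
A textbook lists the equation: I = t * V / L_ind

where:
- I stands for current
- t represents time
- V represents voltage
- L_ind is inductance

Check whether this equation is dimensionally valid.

Yes

I (current) has dimensions [I].
t (time) has dimensions [T].
V (voltage) has dimensions [I^-1 L^2 M T^-3].
L_ind (inductance) has dimensions [I^-2 L^2 M T^-2].

Left side: [I]
Right side: [I]

Both sides have the same dimensions, so the equation is dimensionally consistent.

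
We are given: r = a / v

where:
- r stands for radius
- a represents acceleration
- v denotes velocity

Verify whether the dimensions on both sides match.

No

r (radius) has dimensions [L].
a (acceleration) has dimensions [L T^-2].
v (velocity) has dimensions [L T^-1].

Left side: [L]
Right side: [T^-1]

The two sides have different dimensions, so the equation is NOT dimensionally consistent.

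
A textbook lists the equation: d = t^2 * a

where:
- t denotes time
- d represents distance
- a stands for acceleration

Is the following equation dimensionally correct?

Yes

t (time) has dimensions [T].
d (distance) has dimensions [L].
a (acceleration) has dimensions [L T^-2].

Left side: [L]
Right side: [L]

Both sides have the same dimensions, so the equation is dimensionally consistent.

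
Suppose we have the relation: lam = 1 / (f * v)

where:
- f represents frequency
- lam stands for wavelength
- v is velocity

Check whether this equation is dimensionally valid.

No

f (frequency) has dimensions [T^-1].
lam (wavelength) has dimensions [L].
v (velocity) has dimensions [L T^-1].

Left side: [L]
Right side: [L^-1 T^2]

The two sides have different dimensions, so the equation is NOT dimensionally consistent.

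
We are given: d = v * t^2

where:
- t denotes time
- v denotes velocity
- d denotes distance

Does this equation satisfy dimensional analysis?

No

t (time) has dimensions [T].
v (velocity) has dimensions [L T^-1].
d (distance) has dimensions [L].

Left side: [L]
Right side: [L T]

The two sides have different dimensions, so the equation is NOT dimensionally consistent.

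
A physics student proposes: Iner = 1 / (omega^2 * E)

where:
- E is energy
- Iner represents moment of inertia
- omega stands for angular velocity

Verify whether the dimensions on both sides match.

No

E (energy) has dimensions [L^2 M T^-2].
Iner (moment of inertia) has dimensions [L^2 M].
omega (angular velocity) has dimensions [T^-1].

Left side: [L^2 M]
Right side: [L^-2 M^-1 T^4]

The two sides have different dimensions, so the equation is NOT dimensionally consistent.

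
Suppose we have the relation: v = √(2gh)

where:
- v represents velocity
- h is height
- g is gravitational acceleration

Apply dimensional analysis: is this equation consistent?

Yes

v (velocity) has dimensions [L T^-1].
h (height) has dimensions [L].
g (gravitational acceleration) has dimensions [L T^-2].

Left side: [L T^-1]
Right side: [L T^-1]

Both sides have the same dimensions, so the equation is dimensionally consistent.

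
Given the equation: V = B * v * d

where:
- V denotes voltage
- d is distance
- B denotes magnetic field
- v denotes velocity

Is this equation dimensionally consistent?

Yes

V (voltage) has dimensions [I^-1 L^2 M T^-3].
d (distance) has dimensions [L].
B (magnetic field) has dimensions [I^-1 M T^-2].
v (velocity) has dimensions [L T^-1].

Left side: [I^-1 L^2 M T^-3]
Right side: [I^-1 L^2 M T^-3]

Both sides have the same dimensions, so the equation is dimensionally consistent.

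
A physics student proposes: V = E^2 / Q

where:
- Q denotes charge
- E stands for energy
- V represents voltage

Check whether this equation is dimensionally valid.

No

Q (charge) has dimensions [I T].
E (energy) has dimensions [L^2 M T^-2].
V (voltage) has dimensions [I^-1 L^2 M T^-3].

Left side: [I^-1 L^2 M T^-3]
Right side: [I^-1 L^4 M^2 T^-5]

The two sides have different dimensions, so the equation is NOT dimensionally consistent.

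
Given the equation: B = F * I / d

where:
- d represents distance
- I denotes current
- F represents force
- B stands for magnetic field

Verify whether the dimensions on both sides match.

No

d (distance) has dimensions [L].
I (current) has dimensions [I].
F (force) has dimensions [L M T^-2].
B (magnetic field) has dimensions [I^-1 M T^-2].

Left side: [I^-1 M T^-2]
Right side: [I M T^-2]

The two sides have different dimensions, so the equation is NOT dimensionally consistent.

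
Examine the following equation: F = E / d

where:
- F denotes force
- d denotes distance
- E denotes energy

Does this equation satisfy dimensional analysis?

Yes

F (force) has dimensions [L M T^-2].
d (distance) has dimensions [L].
E (energy) has dimensions [L^2 M T^-2].

Left side: [L M T^-2]
Right side: [L M T^-2]

Both sides have the same dimensions, so the equation is dimensionally consistent.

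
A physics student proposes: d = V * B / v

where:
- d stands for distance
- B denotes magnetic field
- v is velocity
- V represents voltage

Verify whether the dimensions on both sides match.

No

d (distance) has dimensions [L].
B (magnetic field) has dimensions [I^-1 M T^-2].
v (velocity) has dimensions [L T^-1].
V (voltage) has dimensions [I^-1 L^2 M T^-3].

Left side: [L]
Right side: [I^-2 L M^2 T^-4]

The two sides have different dimensions, so the equation is NOT dimensionally consistent.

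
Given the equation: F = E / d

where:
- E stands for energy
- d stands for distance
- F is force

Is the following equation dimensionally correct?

Yes

E (energy) has dimensions [L^2 M T^-2].
d (distance) has dimensions [L].
F (force) has dimensions [L M T^-2].

Left side: [L M T^-2]
Right side: [L M T^-2]

Both sides have the same dimensions, so the equation is dimensionally consistent.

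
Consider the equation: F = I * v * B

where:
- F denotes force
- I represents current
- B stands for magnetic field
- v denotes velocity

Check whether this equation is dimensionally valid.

No

F (force) has dimensions [L M T^-2].
I (current) has dimensions [I].
B (magnetic field) has dimensions [I^-1 M T^-2].
v (velocity) has dimensions [L T^-1].

Left side: [L M T^-2]
Right side: [L M T^-3]

The two sides have different dimensions, so the equation is NOT dimensionally consistent.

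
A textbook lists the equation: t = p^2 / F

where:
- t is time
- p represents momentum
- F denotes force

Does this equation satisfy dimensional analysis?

No

t (time) has dimensions [T].
p (momentum) has dimensions [L M T^-1].
F (force) has dimensions [L M T^-2].

Left side: [T]
Right side: [L M]

The two sides have different dimensions, so the equation is NOT dimensionally consistent.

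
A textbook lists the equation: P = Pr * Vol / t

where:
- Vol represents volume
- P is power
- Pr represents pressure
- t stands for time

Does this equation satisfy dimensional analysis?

Yes

Vol (volume) has dimensions [L^3].
P (power) has dimensions [L^2 M T^-3].
Pr (pressure) has dimensions [L^-1 M T^-2].
t (time) has dimensions [T].

Left side: [L^2 M T^-3]
Right side: [L^2 M T^-3]

Both sides have the same dimensions, so the equation is dimensionally consistent.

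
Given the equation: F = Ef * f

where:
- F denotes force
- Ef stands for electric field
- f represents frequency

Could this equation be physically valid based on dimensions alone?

No

F (force) has dimensions [L M T^-2].
Ef (electric field) has dimensions [I^-1 L M T^-3].
f (frequency) has dimensions [T^-1].

Left side: [L M T^-2]
Right side: [I^-1 L M T^-4]

The two sides have different dimensions, so the equation is NOT dimensionally consistent.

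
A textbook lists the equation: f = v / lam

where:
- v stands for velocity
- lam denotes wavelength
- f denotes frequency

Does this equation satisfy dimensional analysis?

Yes

v (velocity) has dimensions [L T^-1].
lam (wavelength) has dimensions [L].
f (frequency) has dimensions [T^-1].

Left side: [T^-1]
Right side: [T^-1]

Both sides have the same dimensions, so the equation is dimensionally consistent.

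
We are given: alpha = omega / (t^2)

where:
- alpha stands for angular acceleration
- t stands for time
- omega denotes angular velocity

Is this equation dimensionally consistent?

No

alpha (angular acceleration) has dimensions [T^-2].
t (time) has dimensions [T].
omega (angular velocity) has dimensions [T^-1].

Left side: [T^-2]
Right side: [T^-3]

The two sides have different dimensions, so the equation is NOT dimensionally consistent.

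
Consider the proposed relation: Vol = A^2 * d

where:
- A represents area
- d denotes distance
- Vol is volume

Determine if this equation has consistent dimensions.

No

A (area) has dimensions [L^2].
d (distance) has dimensions [L].
Vol (volume) has dimensions [L^3].

Left side: [L^3]
Right side: [L^5]

The two sides have different dimensions, so the equation is NOT dimensionally consistent.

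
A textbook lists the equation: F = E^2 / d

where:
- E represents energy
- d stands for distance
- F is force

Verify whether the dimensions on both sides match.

No

E (energy) has dimensions [L^2 M T^-2].
d (distance) has dimensions [L].
F (force) has dimensions [L M T^-2].

Left side: [L M T^-2]
Right side: [L^3 M^2 T^-4]

The two sides have different dimensions, so the equation is NOT dimensionally consistent.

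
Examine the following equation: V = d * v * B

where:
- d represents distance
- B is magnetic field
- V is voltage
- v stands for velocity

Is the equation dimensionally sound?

Yes

d (distance) has dimensions [L].
B (magnetic field) has dimensions [I^-1 M T^-2].
V (voltage) has dimensions [I^-1 L^2 M T^-3].
v (velocity) has dimensions [L T^-1].

Left side: [I^-1 L^2 M T^-3]
Right side: [I^-1 L^2 M T^-3]

Both sides have the same dimensions, so the equation is dimensionally consistent.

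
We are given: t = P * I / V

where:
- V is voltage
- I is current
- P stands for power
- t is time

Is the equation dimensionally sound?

No

V (voltage) has dimensions [I^-1 L^2 M T^-3].
I (current) has dimensions [I].
P (power) has dimensions [L^2 M T^-3].
t (time) has dimensions [T].

Left side: [T]
Right side: [I^2]

The two sides have different dimensions, so the equation is NOT dimensionally consistent.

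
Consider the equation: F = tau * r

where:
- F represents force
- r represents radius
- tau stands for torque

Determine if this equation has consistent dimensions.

No

F (force) has dimensions [L M T^-2].
r (radius) has dimensions [L].
tau (torque) has dimensions [L^2 M T^-2].

Left side: [L M T^-2]
Right side: [L^3 M T^-2]

The two sides have different dimensions, so the equation is NOT dimensionally consistent.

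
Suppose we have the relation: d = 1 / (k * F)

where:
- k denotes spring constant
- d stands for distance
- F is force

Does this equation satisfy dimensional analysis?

No

k (spring constant) has dimensions [M T^-2].
d (distance) has dimensions [L].
F (force) has dimensions [L M T^-2].

Left side: [L]
Right side: [L^-1 M^-2 T^4]

The two sides have different dimensions, so the equation is NOT dimensionally consistent.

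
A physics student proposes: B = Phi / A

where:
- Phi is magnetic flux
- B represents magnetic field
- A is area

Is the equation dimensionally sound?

Yes

Phi (magnetic flux) has dimensions [I^-1 L^2 M T^-2].
B (magnetic field) has dimensions [I^-1 M T^-2].
A (area) has dimensions [L^2].

Left side: [I^-1 M T^-2]
Right side: [I^-1 M T^-2]

Both sides have the same dimensions, so the equation is dimensionally consistent.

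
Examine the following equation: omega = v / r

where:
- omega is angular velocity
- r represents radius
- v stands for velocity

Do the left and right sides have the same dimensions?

Yes

omega (angular velocity) has dimensions [T^-1].
r (radius) has dimensions [L].
v (velocity) has dimensions [L T^-1].

Left side: [T^-1]
Right side: [T^-1]

Both sides have the same dimensions, so the equation is dimensionally consistent.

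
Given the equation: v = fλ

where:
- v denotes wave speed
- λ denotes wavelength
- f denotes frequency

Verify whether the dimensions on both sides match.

Yes

v (wave speed) has dimensions [L T^-1].
λ (wavelength) has dimensions [L].
f (frequency) has dimensions [T^-1].

Left side: [L T^-1]
Right side: [L T^-1]

Both sides have the same dimensions, so the equation is dimensionally consistent.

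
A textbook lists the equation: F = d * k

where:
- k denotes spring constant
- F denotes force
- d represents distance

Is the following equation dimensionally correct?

Yes

k (spring constant) has dimensions [M T^-2].
F (force) has dimensions [L M T^-2].
d (distance) has dimensions [L].

Left side: [L M T^-2]
Right side: [L M T^-2]

Both sides have the same dimensions, so the equation is dimensionally consistent.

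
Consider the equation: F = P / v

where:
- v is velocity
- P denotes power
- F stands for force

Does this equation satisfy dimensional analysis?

Yes

v (velocity) has dimensions [L T^-1].
P (power) has dimensions [L^2 M T^-3].
F (force) has dimensions [L M T^-2].

Left side: [L M T^-2]
Right side: [L M T^-2]

Both sides have the same dimensions, so the equation is dimensionally consistent.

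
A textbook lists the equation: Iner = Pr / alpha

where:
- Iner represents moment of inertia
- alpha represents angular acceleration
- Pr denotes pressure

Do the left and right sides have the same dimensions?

No

Iner (moment of inertia) has dimensions [L^2 M].
alpha (angular acceleration) has dimensions [T^-2].
Pr (pressure) has dimensions [L^-1 M T^-2].

Left side: [L^2 M]
Right side: [L^-1 M]

The two sides have different dimensions, so the equation is NOT dimensionally consistent.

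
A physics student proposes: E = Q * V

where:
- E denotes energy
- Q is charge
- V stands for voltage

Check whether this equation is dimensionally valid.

Yes

E (energy) has dimensions [L^2 M T^-2].
Q (charge) has dimensions [I T].
V (voltage) has dimensions [I^-1 L^2 M T^-3].

Left side: [L^2 M T^-2]
Right side: [L^2 M T^-2]

Both sides have the same dimensions, so the equation is dimensionally consistent.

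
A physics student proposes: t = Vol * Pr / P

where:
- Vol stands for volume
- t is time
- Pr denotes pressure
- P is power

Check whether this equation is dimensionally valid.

Yes

Vol (volume) has dimensions [L^3].
t (time) has dimensions [T].
Pr (pressure) has dimensions [L^-1 M T^-2].
P (power) has dimensions [L^2 M T^-3].

Left side: [T]
Right side: [T]

Both sides have the same dimensions, so the equation is dimensionally consistent.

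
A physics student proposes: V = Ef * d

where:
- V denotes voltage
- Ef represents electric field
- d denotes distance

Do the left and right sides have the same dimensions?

Yes

V (voltage) has dimensions [I^-1 L^2 M T^-3].
Ef (electric field) has dimensions [I^-1 L M T^-3].
d (distance) has dimensions [L].

Left side: [I^-1 L^2 M T^-3]
Right side: [I^-1 L^2 M T^-3]

Both sides have the same dimensions, so the equation is dimensionally consistent.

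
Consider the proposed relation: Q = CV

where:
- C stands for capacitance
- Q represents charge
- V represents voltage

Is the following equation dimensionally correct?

Yes

C (capacitance) has dimensions [I^2 L^-2 M^-1 T^4].
Q (charge) has dimensions [I T].
V (voltage) has dimensions [I^-1 L^2 M T^-3].

Left side: [I T]
Right side: [I T]

Both sides have the same dimensions, so the equation is dimensionally consistent.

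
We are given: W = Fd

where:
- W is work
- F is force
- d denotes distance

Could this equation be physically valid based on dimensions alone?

Yes

W (work) has dimensions [L^2 M T^-2].
F (force) has dimensions [L M T^-2].
d (distance) has dimensions [L].

Left side: [L^2 M T^-2]
Right side: [L^2 M T^-2]

Both sides have the same dimensions, so the equation is dimensionally consistent.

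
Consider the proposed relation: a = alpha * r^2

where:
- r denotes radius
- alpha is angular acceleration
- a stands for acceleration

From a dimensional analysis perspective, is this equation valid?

No

r (radius) has dimensions [L].
alpha (angular acceleration) has dimensions [T^-2].
a (acceleration) has dimensions [L T^-2].

Left side: [L T^-2]
Right side: [L^2 T^-2]

The two sides have different dimensions, so the equation is NOT dimensionally consistent.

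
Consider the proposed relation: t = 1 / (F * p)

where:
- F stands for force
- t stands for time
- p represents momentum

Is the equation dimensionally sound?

No

F (force) has dimensions [L M T^-2].
t (time) has dimensions [T].
p (momentum) has dimensions [L M T^-1].

Left side: [T]
Right side: [L^-2 M^-2 T^3]

The two sides have different dimensions, so the equation is NOT dimensionally consistent.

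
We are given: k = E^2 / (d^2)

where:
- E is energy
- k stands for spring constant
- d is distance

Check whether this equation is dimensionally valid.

No

E (energy) has dimensions [L^2 M T^-2].
k (spring constant) has dimensions [M T^-2].
d (distance) has dimensions [L].

Left side: [M T^-2]
Right side: [L^2 M^2 T^-4]

The two sides have different dimensions, so the equation is NOT dimensionally consistent.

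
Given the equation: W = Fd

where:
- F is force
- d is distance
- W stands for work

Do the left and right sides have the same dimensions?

Yes

F (force) has dimensions [L M T^-2].
d (distance) has dimensions [L].
W (work) has dimensions [L^2 M T^-2].

Left side: [L^2 M T^-2]
Right side: [L^2 M T^-2]

Both sides have the same dimensions, so the equation is dimensionally consistent.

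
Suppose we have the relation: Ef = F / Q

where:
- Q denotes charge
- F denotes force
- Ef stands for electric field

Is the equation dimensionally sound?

Yes

Q (charge) has dimensions [I T].
F (force) has dimensions [L M T^-2].
Ef (electric field) has dimensions [I^-1 L M T^-3].

Left side: [I^-1 L M T^-3]
Right side: [I^-1 L M T^-3]

Both sides have the same dimensions, so the equation is dimensionally consistent.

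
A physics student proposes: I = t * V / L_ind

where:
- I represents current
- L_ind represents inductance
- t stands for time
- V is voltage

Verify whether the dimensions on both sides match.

Yes

I (current) has dimensions [I].
L_ind (inductance) has dimensions [I^-2 L^2 M T^-2].
t (time) has dimensions [T].
V (voltage) has dimensions [I^-1 L^2 M T^-3].

Left side: [I]
Right side: [I]

Both sides have the same dimensions, so the equation is dimensionally consistent.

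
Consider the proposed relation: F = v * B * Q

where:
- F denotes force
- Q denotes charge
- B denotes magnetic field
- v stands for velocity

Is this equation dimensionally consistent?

Yes

F (force) has dimensions [L M T^-2].
Q (charge) has dimensions [I T].
B (magnetic field) has dimensions [I^-1 M T^-2].
v (velocity) has dimensions [L T^-1].

Left side: [L M T^-2]
Right side: [L M T^-2]

Both sides have the same dimensions, so the equation is dimensionally consistent.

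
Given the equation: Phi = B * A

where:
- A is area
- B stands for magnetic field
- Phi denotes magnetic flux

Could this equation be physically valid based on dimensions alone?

Yes

A (area) has dimensions [L^2].
B (magnetic field) has dimensions [I^-1 M T^-2].
Phi (magnetic flux) has dimensions [I^-1 L^2 M T^-2].

Left side: [I^-1 L^2 M T^-2]
Right side: [I^-1 L^2 M T^-2]

Both sides have the same dimensions, so the equation is dimensionally consistent.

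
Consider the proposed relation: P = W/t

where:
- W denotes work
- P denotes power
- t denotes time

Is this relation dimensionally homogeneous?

Yes

W (work) has dimensions [L^2 M T^-2].
P (power) has dimensions [L^2 M T^-3].
t (time) has dimensions [T].

Left side: [L^2 M T^-3]
Right side: [L^2 M T^-3]

Both sides have the same dimensions, so the equation is dimensionally consistent.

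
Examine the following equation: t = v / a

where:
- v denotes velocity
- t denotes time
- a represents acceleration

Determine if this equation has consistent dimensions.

Yes

v (velocity) has dimensions [L T^-1].
t (time) has dimensions [T].
a (acceleration) has dimensions [L T^-2].

Left side: [T]
Right side: [T]

Both sides have the same dimensions, so the equation is dimensionally consistent.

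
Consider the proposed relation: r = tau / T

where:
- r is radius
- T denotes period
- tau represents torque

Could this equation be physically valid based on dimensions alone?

No

r (radius) has dimensions [L].
T (period) has dimensions [T].
tau (torque) has dimensions [L^2 M T^-2].

Left side: [L]
Right side: [L^2 M T^-3]

The two sides have different dimensions, so the equation is NOT dimensionally consistent.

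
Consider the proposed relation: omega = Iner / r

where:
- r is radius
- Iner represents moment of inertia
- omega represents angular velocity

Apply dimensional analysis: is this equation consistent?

No

r (radius) has dimensions [L].
Iner (moment of inertia) has dimensions [L^2 M].
omega (angular velocity) has dimensions [T^-1].

Left side: [T^-1]
Right side: [L M]

The two sides have different dimensions, so the equation is NOT dimensionally consistent.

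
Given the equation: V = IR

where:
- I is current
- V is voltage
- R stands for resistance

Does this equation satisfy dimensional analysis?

Yes

I (current) has dimensions [I].
V (voltage) has dimensions [I^-1 L^2 M T^-3].
R (resistance) has dimensions [I^-2 L^2 M T^-3].

Left side: [I^-1 L^2 M T^-3]
Right side: [I^-1 L^2 M T^-3]

Both sides have the same dimensions, so the equation is dimensionally consistent.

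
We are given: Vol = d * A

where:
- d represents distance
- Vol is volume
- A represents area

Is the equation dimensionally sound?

Yes

d (distance) has dimensions [L].
Vol (volume) has dimensions [L^3].
A (area) has dimensions [L^2].

Left side: [L^3]
Right side: [L^3]

Both sides have the same dimensions, so the equation is dimensionally consistent.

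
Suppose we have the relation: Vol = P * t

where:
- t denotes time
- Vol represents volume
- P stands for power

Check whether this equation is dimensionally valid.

No

t (time) has dimensions [T].
Vol (volume) has dimensions [L^3].
P (power) has dimensions [L^2 M T^-3].

Left side: [L^3]
Right side: [L^2 M T^-2]

The two sides have different dimensions, so the equation is NOT dimensionally consistent.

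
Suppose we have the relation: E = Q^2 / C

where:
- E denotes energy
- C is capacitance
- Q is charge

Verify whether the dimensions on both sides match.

Yes

E (energy) has dimensions [L^2 M T^-2].
C (capacitance) has dimensions [I^2 L^-2 M^-1 T^4].
Q (charge) has dimensions [I T].

Left side: [L^2 M T^-2]
Right side: [L^2 M T^-2]

Both sides have the same dimensions, so the equation is dimensionally consistent.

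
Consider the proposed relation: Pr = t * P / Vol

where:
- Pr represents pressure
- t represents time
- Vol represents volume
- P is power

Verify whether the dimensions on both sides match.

Yes

Pr (pressure) has dimensions [L^-1 M T^-2].
t (time) has dimensions [T].
Vol (volume) has dimensions [L^3].
P (power) has dimensions [L^2 M T^-3].

Left side: [L^-1 M T^-2]
Right side: [L^-1 M T^-2]

Both sides have the same dimensions, so the equation is dimensionally consistent.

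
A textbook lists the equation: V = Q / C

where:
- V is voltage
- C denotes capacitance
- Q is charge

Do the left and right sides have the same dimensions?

Yes

V (voltage) has dimensions [I^-1 L^2 M T^-3].
C (capacitance) has dimensions [I^2 L^-2 M^-1 T^4].
Q (charge) has dimensions [I T].

Left side: [I^-1 L^2 M T^-3]
Right side: [I^-1 L^2 M T^-3]

Both sides have the same dimensions, so the equation is dimensionally consistent.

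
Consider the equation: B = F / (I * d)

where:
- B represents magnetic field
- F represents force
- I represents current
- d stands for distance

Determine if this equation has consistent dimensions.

Yes

B (magnetic field) has dimensions [I^-1 M T^-2].
F (force) has dimensions [L M T^-2].
I (current) has dimensions [I].
d (distance) has dimensions [L].

Left side: [I^-1 M T^-2]
Right side: [I^-1 M T^-2]

Both sides have the same dimensions, so the equation is dimensionally consistent.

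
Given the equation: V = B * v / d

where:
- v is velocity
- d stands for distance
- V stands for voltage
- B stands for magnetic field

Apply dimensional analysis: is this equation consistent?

No

v (velocity) has dimensions [L T^-1].
d (distance) has dimensions [L].
V (voltage) has dimensions [I^-1 L^2 M T^-3].
B (magnetic field) has dimensions [I^-1 M T^-2].

Left side: [I^-1 L^2 M T^-3]
Right side: [I^-1 M T^-3]

The two sides have different dimensions, so the equation is NOT dimensionally consistent.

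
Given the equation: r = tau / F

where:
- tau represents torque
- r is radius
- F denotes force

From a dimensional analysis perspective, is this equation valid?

Yes

tau (torque) has dimensions [L^2 M T^-2].
r (radius) has dimensions [L].
F (force) has dimensions [L M T^-2].

Left side: [L]
Right side: [L]

Both sides have the same dimensions, so the equation is dimensionally consistent.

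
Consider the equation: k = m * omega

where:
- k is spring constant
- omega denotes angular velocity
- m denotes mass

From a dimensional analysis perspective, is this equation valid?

No

k (spring constant) has dimensions [M T^-2].
omega (angular velocity) has dimensions [T^-1].
m (mass) has dimensions [M].

Left side: [M T^-2]
Right side: [M T^-1]

The two sides have different dimensions, so the equation is NOT dimensionally consistent.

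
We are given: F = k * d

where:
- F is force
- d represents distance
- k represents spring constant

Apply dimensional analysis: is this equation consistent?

Yes

F (force) has dimensions [L M T^-2].
d (distance) has dimensions [L].
k (spring constant) has dimensions [M T^-2].

Left side: [L M T^-2]
Right side: [L M T^-2]

Both sides have the same dimensions, so the equation is dimensionally consistent.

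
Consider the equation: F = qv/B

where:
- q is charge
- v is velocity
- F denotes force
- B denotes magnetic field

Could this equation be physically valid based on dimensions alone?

No

q (charge) has dimensions [I T].
v (velocity) has dimensions [L T^-1].
F (force) has dimensions [L M T^-2].
B (magnetic field) has dimensions [I^-1 M T^-2].

Left side: [L M T^-2]
Right side: [I^2 L M^-1 T^2]

The two sides have different dimensions, so the equation is NOT dimensionally consistent.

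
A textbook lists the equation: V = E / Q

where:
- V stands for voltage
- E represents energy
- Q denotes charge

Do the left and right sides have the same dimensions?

Yes

V (voltage) has dimensions [I^-1 L^2 M T^-3].
E (energy) has dimensions [L^2 M T^-2].
Q (charge) has dimensions [I T].

Left side: [I^-1 L^2 M T^-3]
Right side: [I^-1 L^2 M T^-3]

Both sides have the same dimensions, so the equation is dimensionally consistent.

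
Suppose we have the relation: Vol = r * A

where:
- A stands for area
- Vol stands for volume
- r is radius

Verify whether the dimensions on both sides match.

Yes

A (area) has dimensions [L^2].
Vol (volume) has dimensions [L^3].
r (radius) has dimensions [L].

Left side: [L^3]
Right side: [L^3]

Both sides have the same dimensions, so the equation is dimensionally consistent.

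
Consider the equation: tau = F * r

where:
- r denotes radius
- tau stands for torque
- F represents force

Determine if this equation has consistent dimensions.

Yes

r (radius) has dimensions [L].
tau (torque) has dimensions [L^2 M T^-2].
F (force) has dimensions [L M T^-2].

Left side: [L^2 M T^-2]
Right side: [L^2 M T^-2]

Both sides have the same dimensions, so the equation is dimensionally consistent.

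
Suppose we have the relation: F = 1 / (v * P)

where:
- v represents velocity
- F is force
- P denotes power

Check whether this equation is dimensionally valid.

No

v (velocity) has dimensions [L T^-1].
F (force) has dimensions [L M T^-2].
P (power) has dimensions [L^2 M T^-3].

Left side: [L M T^-2]
Right side: [L^-3 M^-1 T^4]

The two sides have different dimensions, so the equation is NOT dimensionally consistent.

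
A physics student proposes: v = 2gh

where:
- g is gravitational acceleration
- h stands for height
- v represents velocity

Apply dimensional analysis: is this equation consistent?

No

g (gravitational acceleration) has dimensions [L T^-2].
h (height) has dimensions [L].
v (velocity) has dimensions [L T^-1].

Left side: [L T^-1]
Right side: [L^2 T^-2]

The two sides have different dimensions, so the equation is NOT dimensionally consistent.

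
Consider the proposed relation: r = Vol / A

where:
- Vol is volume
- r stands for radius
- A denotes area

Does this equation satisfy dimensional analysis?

Yes

Vol (volume) has dimensions [L^3].
r (radius) has dimensions [L].
A (area) has dimensions [L^2].

Left side: [L]
Right side: [L]

Both sides have the same dimensions, so the equation is dimensionally consistent.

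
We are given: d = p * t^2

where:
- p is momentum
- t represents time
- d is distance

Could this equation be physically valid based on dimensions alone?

No

p (momentum) has dimensions [L M T^-1].
t (time) has dimensions [T].
d (distance) has dimensions [L].

Left side: [L]
Right side: [L M T]

The two sides have different dimensions, so the equation is NOT dimensionally consistent.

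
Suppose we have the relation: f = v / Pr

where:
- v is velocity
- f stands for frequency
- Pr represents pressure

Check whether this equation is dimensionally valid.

No

v (velocity) has dimensions [L T^-1].
f (frequency) has dimensions [T^-1].
Pr (pressure) has dimensions [L^-1 M T^-2].

Left side: [T^-1]
Right side: [L^2 M^-1 T]

The two sides have different dimensions, so the equation is NOT dimensionally consistent.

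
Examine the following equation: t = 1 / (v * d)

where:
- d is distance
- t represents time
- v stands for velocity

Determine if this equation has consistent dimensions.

No

d (distance) has dimensions [L].
t (time) has dimensions [T].
v (velocity) has dimensions [L T^-1].

Left side: [T]
Right side: [L^-2 T]

The two sides have different dimensions, so the equation is NOT dimensionally consistent.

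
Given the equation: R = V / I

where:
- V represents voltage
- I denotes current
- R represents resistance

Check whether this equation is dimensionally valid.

Yes

V (voltage) has dimensions [I^-1 L^2 M T^-3].
I (current) has dimensions [I].
R (resistance) has dimensions [I^-2 L^2 M T^-3].

Left side: [I^-2 L^2 M T^-3]
Right side: [I^-2 L^2 M T^-3]

Both sides have the same dimensions, so the equation is dimensionally consistent.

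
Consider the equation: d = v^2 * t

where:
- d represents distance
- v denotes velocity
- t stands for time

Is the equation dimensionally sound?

No

d (distance) has dimensions [L].
v (velocity) has dimensions [L T^-1].
t (time) has dimensions [T].

Left side: [L]
Right side: [L^2 T^-1]

The two sides have different dimensions, so the equation is NOT dimensionally consistent.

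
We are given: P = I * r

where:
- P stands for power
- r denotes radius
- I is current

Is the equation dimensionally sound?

No

P (power) has dimensions [L^2 M T^-3].
r (radius) has dimensions [L].
I (current) has dimensions [I].

Left side: [L^2 M T^-3]
Right side: [I L]

The two sides have different dimensions, so the equation is NOT dimensionally consistent.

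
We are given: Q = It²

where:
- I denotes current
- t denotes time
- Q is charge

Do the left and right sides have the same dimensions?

No

I (current) has dimensions [I].
t (time) has dimensions [T].
Q (charge) has dimensions [I T].

Left side: [I T]
Right side: [I T^2]

The two sides have different dimensions, so the equation is NOT dimensionally consistent.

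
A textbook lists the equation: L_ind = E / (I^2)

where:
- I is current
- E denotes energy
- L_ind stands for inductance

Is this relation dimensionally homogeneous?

Yes

I (current) has dimensions [I].
E (energy) has dimensions [L^2 M T^-2].
L_ind (inductance) has dimensions [I^-2 L^2 M T^-2].

Left side: [I^-2 L^2 M T^-2]
Right side: [I^-2 L^2 M T^-2]

Both sides have the same dimensions, so the equation is dimensionally consistent.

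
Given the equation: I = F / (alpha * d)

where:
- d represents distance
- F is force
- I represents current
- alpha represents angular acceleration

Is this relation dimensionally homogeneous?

No

d (distance) has dimensions [L].
F (force) has dimensions [L M T^-2].
I (current) has dimensions [I].
alpha (angular acceleration) has dimensions [T^-2].

Left side: [I]
Right side: [M]

The two sides have different dimensions, so the equation is NOT dimensionally consistent.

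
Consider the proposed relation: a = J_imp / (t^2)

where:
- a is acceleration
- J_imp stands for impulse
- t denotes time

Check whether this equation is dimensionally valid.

No

a (acceleration) has dimensions [L T^-2].
J_imp (impulse) has dimensions [L M T^-1].
t (time) has dimensions [T].

Left side: [L T^-2]
Right side: [L M T^-3]

The two sides have different dimensions, so the equation is NOT dimensionally consistent.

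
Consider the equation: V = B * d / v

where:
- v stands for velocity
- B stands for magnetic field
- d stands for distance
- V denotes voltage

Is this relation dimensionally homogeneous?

No

v (velocity) has dimensions [L T^-1].
B (magnetic field) has dimensions [I^-1 M T^-2].
d (distance) has dimensions [L].
V (voltage) has dimensions [I^-1 L^2 M T^-3].

Left side: [I^-1 L^2 M T^-3]
Right side: [I^-1 M T^-1]

The two sides have different dimensions, so the equation is NOT dimensionally consistent.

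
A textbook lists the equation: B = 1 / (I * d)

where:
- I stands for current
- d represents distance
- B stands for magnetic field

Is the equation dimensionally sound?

No

I (current) has dimensions [I].
d (distance) has dimensions [L].
B (magnetic field) has dimensions [I^-1 M T^-2].

Left side: [I^-1 M T^-2]
Right side: [I^-1 L^-1]

The two sides have different dimensions, so the equation is NOT dimensionally consistent.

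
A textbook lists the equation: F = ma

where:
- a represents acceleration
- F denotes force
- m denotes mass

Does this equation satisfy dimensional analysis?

Yes

a (acceleration) has dimensions [L T^-2].
F (force) has dimensions [L M T^-2].
m (mass) has dimensions [M].

Left side: [L M T^-2]
Right side: [L M T^-2]

Both sides have the same dimensions, so the equation is dimensionally consistent.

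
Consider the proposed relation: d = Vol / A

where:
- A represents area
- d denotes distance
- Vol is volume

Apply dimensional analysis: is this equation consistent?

Yes

A (area) has dimensions [L^2].
d (distance) has dimensions [L].
Vol (volume) has dimensions [L^3].

Left side: [L]
Right side: [L]

Both sides have the same dimensions, so the equation is dimensionally consistent.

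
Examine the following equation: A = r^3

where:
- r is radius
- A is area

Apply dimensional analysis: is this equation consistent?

No

r (radius) has dimensions [L].
A (area) has dimensions [L^2].

Left side: [L^2]
Right side: [L^3]

The two sides have different dimensions, so the equation is NOT dimensionally consistent.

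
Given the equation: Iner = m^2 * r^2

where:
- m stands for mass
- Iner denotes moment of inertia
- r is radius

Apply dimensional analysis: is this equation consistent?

No

m (mass) has dimensions [M].
Iner (moment of inertia) has dimensions [L^2 M].
r (radius) has dimensions [L].

Left side: [L^2 M]
Right side: [L^2 M^2]

The two sides have different dimensions, so the equation is NOT dimensionally consistent.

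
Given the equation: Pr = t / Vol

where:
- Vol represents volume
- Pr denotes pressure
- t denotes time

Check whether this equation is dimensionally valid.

No

Vol (volume) has dimensions [L^3].
Pr (pressure) has dimensions [L^-1 M T^-2].
t (time) has dimensions [T].

Left side: [L^-1 M T^-2]
Right side: [L^-3 T]

The two sides have different dimensions, so the equation is NOT dimensionally consistent.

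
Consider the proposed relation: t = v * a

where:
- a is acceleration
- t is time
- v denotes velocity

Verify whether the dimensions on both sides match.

No

a (acceleration) has dimensions [L T^-2].
t (time) has dimensions [T].
v (velocity) has dimensions [L T^-1].

Left side: [T]
Right side: [L^2 T^-3]

The two sides have different dimensions, so the equation is NOT dimensionally consistent.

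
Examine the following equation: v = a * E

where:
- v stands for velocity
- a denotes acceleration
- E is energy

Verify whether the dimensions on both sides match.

No

v (velocity) has dimensions [L T^-1].
a (acceleration) has dimensions [L T^-2].
E (energy) has dimensions [L^2 M T^-2].

Left side: [L T^-1]
Right side: [L^3 M T^-4]

The two sides have different dimensions, so the equation is NOT dimensionally consistent.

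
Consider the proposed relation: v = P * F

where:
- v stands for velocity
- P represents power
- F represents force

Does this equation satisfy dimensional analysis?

No

v (velocity) has dimensions [L T^-1].
P (power) has dimensions [L^2 M T^-3].
F (force) has dimensions [L M T^-2].

Left side: [L T^-1]
Right side: [L^3 M^2 T^-5]

The two sides have different dimensions, so the equation is NOT dimensionally consistent.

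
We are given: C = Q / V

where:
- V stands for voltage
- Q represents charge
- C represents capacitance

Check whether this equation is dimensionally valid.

Yes

V (voltage) has dimensions [I^-1 L^2 M T^-3].
Q (charge) has dimensions [I T].
C (capacitance) has dimensions [I^2 L^-2 M^-1 T^4].

Left side: [I^2 L^-2 M^-1 T^4]
Right side: [I^2 L^-2 M^-1 T^4]

Both sides have the same dimensions, so the equation is dimensionally consistent.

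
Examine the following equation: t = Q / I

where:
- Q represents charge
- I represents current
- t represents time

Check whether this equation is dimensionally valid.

Yes

Q (charge) has dimensions [I T].
I (current) has dimensions [I].
t (time) has dimensions [T].

Left side: [T]
Right side: [T]

Both sides have the same dimensions, so the equation is dimensionally consistent.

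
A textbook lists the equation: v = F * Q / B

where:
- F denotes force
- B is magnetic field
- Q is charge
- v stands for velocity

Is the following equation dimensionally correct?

No

F (force) has dimensions [L M T^-2].
B (magnetic field) has dimensions [I^-1 M T^-2].
Q (charge) has dimensions [I T].
v (velocity) has dimensions [L T^-1].

Left side: [L T^-1]
Right side: [I^2 L T]

The two sides have different dimensions, so the equation is NOT dimensionally consistent.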